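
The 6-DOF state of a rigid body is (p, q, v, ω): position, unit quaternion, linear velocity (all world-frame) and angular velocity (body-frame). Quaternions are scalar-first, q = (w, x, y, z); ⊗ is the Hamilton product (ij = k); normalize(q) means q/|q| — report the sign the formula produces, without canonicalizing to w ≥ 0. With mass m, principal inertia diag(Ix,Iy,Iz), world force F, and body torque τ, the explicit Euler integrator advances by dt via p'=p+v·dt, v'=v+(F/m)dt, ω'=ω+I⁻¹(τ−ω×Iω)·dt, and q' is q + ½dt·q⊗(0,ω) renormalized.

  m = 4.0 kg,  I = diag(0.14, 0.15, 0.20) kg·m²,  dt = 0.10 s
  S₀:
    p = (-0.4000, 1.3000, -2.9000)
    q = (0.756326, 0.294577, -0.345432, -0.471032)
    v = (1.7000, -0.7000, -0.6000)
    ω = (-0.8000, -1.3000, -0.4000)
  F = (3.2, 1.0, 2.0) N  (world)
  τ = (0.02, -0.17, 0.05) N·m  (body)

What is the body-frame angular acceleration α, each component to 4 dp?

α = (-0.0429, -1.0053, 0.1980)

ω×(Iω) gyroscopic = (0.0260, -0.0192, 0.0104)
angular accel α = (-0.0429, -1.0053, 0.1980)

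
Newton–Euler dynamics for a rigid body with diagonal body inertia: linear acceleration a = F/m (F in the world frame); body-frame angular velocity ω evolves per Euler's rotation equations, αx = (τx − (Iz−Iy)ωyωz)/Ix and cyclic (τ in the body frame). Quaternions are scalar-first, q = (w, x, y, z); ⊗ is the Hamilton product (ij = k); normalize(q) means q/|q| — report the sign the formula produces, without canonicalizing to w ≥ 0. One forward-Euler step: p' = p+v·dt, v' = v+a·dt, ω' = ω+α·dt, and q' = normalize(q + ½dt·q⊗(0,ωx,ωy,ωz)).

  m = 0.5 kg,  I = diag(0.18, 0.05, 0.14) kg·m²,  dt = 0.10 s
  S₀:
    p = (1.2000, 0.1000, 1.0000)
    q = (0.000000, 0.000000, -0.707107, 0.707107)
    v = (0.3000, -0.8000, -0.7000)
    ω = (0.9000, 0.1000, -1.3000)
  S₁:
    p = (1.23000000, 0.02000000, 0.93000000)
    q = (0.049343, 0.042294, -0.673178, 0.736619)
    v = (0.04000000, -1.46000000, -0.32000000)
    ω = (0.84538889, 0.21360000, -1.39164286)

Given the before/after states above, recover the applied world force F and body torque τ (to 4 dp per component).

F = (-1.3000, -3.3000, 1.9000)
τ = (-0.1100, 0.0100, -0.1400)

Δv = v₁−v₀ = (-0.26000000, -0.66000000, 0.38000000)
F = m·Δv/dt = (-1.3000, -3.3000, 1.9000)
ω₁ − ω₀ = (-0.05461111, 0.11360000, -0.09164286)
ω₀×(Iω₀) = (-0.0117, -0.0468, -0.0117)
τ = I·(Δω/dt) + ω₀×(Iω₀) = (-0.1100, 0.0100, -0.1400)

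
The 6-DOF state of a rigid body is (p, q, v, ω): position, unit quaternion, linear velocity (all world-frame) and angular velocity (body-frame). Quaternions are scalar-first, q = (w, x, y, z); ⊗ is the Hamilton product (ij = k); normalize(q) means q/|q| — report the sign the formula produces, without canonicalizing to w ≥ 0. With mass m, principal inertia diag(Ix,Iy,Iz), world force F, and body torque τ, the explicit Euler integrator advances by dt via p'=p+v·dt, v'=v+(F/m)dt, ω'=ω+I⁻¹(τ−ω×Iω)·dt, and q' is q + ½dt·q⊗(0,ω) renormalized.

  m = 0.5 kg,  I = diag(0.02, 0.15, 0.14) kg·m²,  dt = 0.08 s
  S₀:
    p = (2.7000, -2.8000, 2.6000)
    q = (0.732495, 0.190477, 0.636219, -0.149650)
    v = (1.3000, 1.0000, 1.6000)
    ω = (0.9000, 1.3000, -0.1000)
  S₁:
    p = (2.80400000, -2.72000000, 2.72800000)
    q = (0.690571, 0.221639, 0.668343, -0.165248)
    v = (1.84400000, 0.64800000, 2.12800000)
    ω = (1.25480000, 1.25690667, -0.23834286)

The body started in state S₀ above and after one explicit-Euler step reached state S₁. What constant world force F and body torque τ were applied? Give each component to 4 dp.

F = (3.4000, -2.2000, 3.3000)
τ = (0.0900, -0.0700, -0.0900)

ω₁ − ω₀ = (0.35480000, -0.04309333, -0.13834286)
applied torque τ = (0.0900, -0.0700, -0.0900)
Δv = v₁−v₀ = (0.54400000, -0.35200000, 0.52800000)
applied force F = (3.4000, -2.2000, 3.3000)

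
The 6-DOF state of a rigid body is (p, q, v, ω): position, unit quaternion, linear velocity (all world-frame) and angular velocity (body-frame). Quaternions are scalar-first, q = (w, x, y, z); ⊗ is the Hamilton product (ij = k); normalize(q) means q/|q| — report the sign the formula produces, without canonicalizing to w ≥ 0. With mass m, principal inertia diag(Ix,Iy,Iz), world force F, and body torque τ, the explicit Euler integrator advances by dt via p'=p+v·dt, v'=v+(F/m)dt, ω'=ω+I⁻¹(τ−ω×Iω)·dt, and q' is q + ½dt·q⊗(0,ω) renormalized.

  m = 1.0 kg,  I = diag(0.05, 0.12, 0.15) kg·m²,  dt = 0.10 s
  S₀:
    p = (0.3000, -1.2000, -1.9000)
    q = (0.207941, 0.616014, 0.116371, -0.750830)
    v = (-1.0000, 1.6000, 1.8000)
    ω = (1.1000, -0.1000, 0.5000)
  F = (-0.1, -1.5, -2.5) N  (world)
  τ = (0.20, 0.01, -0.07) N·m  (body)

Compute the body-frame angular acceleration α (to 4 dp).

α = (4.0300, 0.5417, -0.4153)

gyro term ω×Iω = (-0.0015, -0.0550, -0.0077)
α = I⁻¹(τ − ω×Iω) = (4.0300, 0.5417, -0.4153)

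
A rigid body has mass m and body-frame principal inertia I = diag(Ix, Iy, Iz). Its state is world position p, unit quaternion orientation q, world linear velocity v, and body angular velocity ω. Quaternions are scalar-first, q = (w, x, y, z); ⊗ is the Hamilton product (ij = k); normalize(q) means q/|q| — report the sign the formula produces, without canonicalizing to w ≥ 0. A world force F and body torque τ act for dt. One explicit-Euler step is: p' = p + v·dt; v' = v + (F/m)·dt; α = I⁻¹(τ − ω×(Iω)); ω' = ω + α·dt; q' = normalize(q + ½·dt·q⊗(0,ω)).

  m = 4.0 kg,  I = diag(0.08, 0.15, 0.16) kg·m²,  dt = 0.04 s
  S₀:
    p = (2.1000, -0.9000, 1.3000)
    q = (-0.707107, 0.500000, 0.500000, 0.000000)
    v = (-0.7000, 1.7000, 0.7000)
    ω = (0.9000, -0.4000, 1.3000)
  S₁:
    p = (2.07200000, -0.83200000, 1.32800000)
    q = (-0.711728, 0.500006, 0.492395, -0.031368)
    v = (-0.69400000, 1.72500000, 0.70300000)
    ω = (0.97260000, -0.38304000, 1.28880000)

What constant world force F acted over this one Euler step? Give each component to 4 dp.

v₁ − v₀ = (0.00600000, 0.02500000, 0.00300000)
m·(v₁−v₀)/dt = (0.6000, 2.5000, 0.3000)

F = (0.6000, 2.5000, 0.3000)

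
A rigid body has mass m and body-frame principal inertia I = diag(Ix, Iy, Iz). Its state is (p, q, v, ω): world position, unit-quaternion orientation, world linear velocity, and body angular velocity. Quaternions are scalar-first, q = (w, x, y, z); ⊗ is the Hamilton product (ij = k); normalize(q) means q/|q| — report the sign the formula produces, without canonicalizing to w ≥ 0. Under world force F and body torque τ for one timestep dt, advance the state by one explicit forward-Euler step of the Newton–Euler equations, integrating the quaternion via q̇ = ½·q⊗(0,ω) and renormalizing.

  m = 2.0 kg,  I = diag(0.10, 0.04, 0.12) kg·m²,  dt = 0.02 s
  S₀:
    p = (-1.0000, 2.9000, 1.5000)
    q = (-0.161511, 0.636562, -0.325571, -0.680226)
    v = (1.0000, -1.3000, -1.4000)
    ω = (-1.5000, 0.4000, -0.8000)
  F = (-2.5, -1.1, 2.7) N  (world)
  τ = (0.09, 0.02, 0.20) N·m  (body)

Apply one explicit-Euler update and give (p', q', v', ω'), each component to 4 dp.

gyro term ω×Iω = (-0.0256, -0.0240, 0.0360)
α = I⁻¹(τ − ω×Iω) = (1.1560, 1.1000, 1.3667)
ω' = ω + α·dt = (-1.4769, 0.4220, -0.7727)
Hamilton product q⊗(0,ω) = (0.5408906, 0.7748137, 1.4649842, -0.1045229)
updated quaternion q' = (-0.1561, 0.6442, -0.3109, -0.6812)
linear accel F/m = (-1.2500, -0.5500, 1.3500)
p' = p + v·dt = (-0.9800, 2.8740, 1.4720)
new velocity v' = (0.9750, -1.3110, -1.3730)

p' = (-0.9800, 2.8740, 1.4720)
q' = (-0.1561, 0.6442, -0.3109, -0.6812)
v' = (0.9750, -1.3110, -1.3730)
ω' = (-1.4769, 0.4220, -0.7727)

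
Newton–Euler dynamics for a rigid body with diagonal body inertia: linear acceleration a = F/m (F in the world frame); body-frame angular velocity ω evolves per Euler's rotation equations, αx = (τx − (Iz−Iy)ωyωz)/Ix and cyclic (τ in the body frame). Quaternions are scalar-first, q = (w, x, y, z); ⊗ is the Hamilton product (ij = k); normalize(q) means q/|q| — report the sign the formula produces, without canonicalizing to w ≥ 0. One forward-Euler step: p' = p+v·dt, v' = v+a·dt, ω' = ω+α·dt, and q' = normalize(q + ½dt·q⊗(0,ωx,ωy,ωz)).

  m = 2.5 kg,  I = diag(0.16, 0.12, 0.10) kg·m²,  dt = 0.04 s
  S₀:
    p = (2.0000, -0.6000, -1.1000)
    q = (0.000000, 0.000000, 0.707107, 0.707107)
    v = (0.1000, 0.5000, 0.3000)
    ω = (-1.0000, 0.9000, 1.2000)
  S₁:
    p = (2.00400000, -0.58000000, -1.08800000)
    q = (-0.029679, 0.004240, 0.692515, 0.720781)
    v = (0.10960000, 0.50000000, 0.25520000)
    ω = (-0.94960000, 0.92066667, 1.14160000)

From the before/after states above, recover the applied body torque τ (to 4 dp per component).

τ = (0.1800, -0.0100, -0.1100)

ω₁ − ω₀ = (0.05040000, 0.02066667, -0.05840000)
ω₀×(Iω₀) = (-0.0216, -0.0720, 0.0360)
applied torque τ = (0.1800, -0.0100, -0.1100)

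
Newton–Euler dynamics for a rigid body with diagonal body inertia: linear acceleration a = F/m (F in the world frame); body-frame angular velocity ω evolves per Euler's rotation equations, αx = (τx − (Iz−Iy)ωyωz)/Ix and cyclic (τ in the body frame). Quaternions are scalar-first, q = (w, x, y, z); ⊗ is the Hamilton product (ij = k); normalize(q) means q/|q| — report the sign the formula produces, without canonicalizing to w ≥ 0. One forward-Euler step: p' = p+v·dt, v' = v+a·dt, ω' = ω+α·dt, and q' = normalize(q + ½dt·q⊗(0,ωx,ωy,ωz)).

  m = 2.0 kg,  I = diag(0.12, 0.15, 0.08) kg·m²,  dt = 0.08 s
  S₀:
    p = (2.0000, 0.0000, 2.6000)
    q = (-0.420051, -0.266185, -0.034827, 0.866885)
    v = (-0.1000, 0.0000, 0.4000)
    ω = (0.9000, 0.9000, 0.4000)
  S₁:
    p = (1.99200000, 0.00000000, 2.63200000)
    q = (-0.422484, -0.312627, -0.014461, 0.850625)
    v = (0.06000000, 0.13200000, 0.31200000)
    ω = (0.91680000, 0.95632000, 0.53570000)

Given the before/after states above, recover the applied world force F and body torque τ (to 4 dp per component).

F = (4.0000, 3.3000, -2.2000)
τ = (0.0000, 0.1200, 0.1600)

ω₁ − ω₀ = (0.01680000, 0.05632000, 0.13570000)
precession coupling = (-0.0252, 0.0144, 0.0243)
I·α + gyro = (0.0000, 0.1200, 0.1600)
velocity change Δv = (0.16000000, 0.13200000, -0.08800000)
applied force F = (4.0000, 3.3000, -2.2000)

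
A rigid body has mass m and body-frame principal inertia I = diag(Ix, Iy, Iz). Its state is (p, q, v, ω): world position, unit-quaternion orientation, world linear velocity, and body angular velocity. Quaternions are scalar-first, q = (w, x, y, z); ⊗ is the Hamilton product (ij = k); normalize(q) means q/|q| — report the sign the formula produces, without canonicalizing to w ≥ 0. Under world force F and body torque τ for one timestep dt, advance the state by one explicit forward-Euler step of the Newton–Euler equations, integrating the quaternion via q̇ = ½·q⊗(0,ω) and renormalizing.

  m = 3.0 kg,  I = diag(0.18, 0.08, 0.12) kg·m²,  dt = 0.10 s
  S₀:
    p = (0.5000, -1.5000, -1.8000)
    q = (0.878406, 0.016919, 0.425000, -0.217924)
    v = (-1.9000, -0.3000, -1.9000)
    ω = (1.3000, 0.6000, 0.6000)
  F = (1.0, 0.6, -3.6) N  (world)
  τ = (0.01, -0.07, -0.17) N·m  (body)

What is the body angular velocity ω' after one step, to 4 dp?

precession coupling ω×(Iω) = (0.0144, 0.0468, -0.0780)
α = I⁻¹(τ − ω×Iω) = (-0.0244, -1.4600, -0.7667)
ω' = ω + α·dt = (1.2976, 0.4540, 0.5233)

ω' = (1.2976, 0.4540, 0.5233)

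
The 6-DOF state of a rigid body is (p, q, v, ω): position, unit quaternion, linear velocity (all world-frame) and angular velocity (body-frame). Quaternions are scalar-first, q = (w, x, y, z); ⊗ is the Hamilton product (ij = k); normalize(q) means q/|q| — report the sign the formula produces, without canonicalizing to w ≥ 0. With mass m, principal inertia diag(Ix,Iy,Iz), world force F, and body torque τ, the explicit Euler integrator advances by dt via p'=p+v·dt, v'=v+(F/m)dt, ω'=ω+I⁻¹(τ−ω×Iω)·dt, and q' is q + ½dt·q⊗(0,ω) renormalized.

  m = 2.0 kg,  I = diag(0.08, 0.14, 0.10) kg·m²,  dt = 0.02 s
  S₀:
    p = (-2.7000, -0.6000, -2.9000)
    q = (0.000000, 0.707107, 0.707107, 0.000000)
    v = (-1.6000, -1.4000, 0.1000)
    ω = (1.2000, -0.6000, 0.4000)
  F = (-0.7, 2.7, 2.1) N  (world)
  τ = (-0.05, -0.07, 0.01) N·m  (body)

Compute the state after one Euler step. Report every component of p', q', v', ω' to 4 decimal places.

p' = (-2.7320, -0.6280, -2.8980)
q' = (-0.0042, 0.7099, 0.7042, -0.0127)
v' = (-1.6070, -1.3730, 0.1210)
ω' = (1.1851, -0.6086, 0.4106)

α = I⁻¹(τ − ω×Iω) = (-0.7450, -0.4314, 0.5320)
ω' = ω + α·dt = (1.1851, -0.6086, 0.4106)
q⊗(0,ω) = (-0.4242642, 0.2828428, -0.2828428, -1.2727926)
q' = normalize(q + ½dt·q⊗(0,ω)) = (-0.0042, 0.7099, 0.7042, -0.0127)
a = (-0.3500, 1.3500, 1.0500)
p' = p + v·dt = (-2.7320, -0.6280, -2.8980)
new velocity v' = (-1.6070, -1.3730, 0.1210)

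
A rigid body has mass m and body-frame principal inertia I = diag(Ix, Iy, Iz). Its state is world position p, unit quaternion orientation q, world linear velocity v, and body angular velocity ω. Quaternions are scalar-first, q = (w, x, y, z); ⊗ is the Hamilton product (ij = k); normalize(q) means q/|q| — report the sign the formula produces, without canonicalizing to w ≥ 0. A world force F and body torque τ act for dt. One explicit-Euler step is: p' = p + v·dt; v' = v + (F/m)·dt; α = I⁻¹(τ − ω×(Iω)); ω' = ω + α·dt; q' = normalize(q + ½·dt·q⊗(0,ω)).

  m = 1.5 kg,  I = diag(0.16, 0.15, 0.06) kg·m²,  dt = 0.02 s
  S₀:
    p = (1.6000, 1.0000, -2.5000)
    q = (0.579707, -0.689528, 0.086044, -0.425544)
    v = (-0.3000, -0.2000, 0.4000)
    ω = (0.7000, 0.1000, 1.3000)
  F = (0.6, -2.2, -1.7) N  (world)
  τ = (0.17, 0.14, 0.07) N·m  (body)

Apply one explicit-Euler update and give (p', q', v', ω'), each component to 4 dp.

precession coupling ω×(Iω) = (-0.0117, 0.0910, -0.0007)
α = I⁻¹(τ − ω×Iω) = (1.1356, 0.3267, 1.1783)
ω + α·dt = (0.7227, 0.1065, 1.3236)
q⊗(0,ω) = (1.0272724, 0.5602065, 0.6564763, 0.6244355)
q + ½dt·q⊗(0,ω), renormalized = (0.5899, -0.6839, 0.0926, -0.4193)
a = (0.4000, -1.4667, -1.1333)
new position p' = (1.5940, 0.9960, -2.4920)
v' = v + a·dt = (-0.2920, -0.2293, 0.3773)

p' = (1.5940, 0.9960, -2.4920)
q' = (0.5899, -0.6839, 0.0926, -0.4193)
v' = (-0.2920, -0.2293, 0.3773)
ω' = (0.7227, 0.1065, 1.3236)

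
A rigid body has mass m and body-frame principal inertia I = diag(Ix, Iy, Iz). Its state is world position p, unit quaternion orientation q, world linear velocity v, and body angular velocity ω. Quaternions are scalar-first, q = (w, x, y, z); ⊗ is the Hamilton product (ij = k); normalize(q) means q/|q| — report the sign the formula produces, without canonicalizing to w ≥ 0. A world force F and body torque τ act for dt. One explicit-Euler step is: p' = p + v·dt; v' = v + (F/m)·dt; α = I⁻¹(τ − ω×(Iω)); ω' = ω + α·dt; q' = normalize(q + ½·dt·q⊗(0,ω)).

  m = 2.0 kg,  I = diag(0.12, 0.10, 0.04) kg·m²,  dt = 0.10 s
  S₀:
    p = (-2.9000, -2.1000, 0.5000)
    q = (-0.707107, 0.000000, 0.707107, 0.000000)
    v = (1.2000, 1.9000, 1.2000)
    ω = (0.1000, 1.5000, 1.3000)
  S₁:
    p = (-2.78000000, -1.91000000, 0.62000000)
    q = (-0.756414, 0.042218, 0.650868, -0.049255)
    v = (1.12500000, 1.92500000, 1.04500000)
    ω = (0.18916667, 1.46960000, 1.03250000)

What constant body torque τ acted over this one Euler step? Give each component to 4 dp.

ω₁ − ω₀ = (0.08916667, -0.03040000, -0.26750000)
gyro term ω₀×Iω₀ = (-0.1170, 0.0104, -0.0030)
applied torque τ = (-0.0100, -0.0200, -0.1100)

τ = (-0.0100, -0.0200, -0.1100)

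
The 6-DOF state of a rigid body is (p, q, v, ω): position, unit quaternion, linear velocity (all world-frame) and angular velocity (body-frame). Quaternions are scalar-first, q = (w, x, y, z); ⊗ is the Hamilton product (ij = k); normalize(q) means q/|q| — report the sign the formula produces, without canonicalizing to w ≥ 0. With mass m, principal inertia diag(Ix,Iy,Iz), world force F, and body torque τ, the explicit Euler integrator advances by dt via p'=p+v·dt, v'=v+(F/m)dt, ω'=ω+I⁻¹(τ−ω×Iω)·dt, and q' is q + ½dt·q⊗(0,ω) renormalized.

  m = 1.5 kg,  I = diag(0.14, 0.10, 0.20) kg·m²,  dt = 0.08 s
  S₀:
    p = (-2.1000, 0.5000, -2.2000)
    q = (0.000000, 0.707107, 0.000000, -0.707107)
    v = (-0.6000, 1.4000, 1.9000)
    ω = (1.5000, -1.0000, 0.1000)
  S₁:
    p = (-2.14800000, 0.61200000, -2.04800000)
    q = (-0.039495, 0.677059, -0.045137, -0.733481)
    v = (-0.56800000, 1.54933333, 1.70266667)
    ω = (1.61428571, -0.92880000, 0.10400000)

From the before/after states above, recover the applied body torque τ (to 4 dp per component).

ω₁ − ω₀ = (0.11428571, 0.07120000, 0.00400000)
precession coupling = (-0.0100, -0.0090, 0.0600)
applied torque τ = (0.1900, 0.0800, 0.0700)

τ = (0.1900, 0.0800, 0.0700)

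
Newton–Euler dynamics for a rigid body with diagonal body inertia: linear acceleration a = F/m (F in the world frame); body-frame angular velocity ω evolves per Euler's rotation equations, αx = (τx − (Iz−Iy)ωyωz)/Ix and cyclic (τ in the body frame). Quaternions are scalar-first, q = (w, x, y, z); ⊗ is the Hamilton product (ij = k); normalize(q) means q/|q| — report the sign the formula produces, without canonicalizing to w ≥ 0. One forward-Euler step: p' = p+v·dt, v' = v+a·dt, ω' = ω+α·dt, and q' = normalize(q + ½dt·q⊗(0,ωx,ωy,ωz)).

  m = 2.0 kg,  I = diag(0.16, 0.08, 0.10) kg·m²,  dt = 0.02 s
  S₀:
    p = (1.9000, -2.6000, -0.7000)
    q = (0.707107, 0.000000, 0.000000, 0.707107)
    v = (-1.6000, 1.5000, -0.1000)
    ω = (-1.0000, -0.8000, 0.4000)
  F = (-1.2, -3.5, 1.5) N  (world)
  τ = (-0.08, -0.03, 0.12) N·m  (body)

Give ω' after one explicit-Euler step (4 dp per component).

angular accel α = (-0.4600, -0.0750, 1.8400)
ω + α·dt = (-1.0092, -0.8015, 0.4368)

ω' = (-1.0092, -0.8015, 0.4368)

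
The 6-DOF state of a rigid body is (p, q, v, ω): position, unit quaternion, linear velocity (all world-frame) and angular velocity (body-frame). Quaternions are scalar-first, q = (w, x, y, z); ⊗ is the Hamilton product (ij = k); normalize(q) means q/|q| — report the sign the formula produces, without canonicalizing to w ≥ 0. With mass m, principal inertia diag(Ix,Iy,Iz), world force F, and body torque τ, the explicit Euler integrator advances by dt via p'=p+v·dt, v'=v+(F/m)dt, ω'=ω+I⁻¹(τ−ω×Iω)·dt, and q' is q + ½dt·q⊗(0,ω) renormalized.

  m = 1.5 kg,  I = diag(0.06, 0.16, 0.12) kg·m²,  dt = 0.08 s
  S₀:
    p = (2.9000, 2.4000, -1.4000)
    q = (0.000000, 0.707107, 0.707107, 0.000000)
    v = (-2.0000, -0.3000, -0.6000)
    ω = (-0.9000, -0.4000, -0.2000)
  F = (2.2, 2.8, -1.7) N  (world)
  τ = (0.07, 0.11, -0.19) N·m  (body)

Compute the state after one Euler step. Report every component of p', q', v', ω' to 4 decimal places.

p' = (2.7400, 2.3760, -1.4480)
q' = (0.0367, 0.7009, 0.7122, 0.0141)
v' = (-1.8827, -0.1507, -0.6907)
ω' = (-0.8024, -0.3396, -0.3507)

p' = p + v·dt = (2.7400, 2.3760, -1.4480)
v + (F/m)dt = (-1.8827, -0.1507, -0.6907)
angular accel α = (1.2200, 0.7550, -1.8833)
new body rate ω' = (-0.8024, -0.3396, -0.3507)
q⊗(0,ω) = (0.9192391, -0.1414214, 0.1414214, 0.3535535)
q + ½dt·q⊗(0,ω), renormalized = (0.0367, 0.7009, 0.7122, 0.0141)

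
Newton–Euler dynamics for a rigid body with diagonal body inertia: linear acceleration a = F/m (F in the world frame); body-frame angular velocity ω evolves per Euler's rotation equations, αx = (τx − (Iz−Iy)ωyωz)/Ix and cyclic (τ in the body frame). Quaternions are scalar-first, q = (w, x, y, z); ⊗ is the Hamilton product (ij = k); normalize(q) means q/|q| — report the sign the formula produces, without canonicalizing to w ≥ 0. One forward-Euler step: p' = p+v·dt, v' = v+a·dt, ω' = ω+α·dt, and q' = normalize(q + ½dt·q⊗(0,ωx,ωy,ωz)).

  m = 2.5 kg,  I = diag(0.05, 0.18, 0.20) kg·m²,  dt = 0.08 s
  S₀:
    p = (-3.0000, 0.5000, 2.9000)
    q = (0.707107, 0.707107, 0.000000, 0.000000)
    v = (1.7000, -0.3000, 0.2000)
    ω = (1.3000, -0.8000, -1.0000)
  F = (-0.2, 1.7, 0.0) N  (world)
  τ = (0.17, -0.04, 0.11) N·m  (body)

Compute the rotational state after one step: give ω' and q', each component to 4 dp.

ω' = (1.5464, -0.9044, -0.9019)
q' = (0.6686, 0.7419, 0.0056, -0.0508)

α = I⁻¹(τ − ω×Iω) = (3.0800, -1.3056, 1.2260)
ω + α·dt = (1.5464, -0.9044, -0.9019)
q⊗(0,ω) = (-0.9192391, 0.9192391, 0.1414214, -1.2727926)
q' = normalize(q + ½dt·q⊗(0,ω)) = (0.6686, 0.7419, 0.0056, -0.0508)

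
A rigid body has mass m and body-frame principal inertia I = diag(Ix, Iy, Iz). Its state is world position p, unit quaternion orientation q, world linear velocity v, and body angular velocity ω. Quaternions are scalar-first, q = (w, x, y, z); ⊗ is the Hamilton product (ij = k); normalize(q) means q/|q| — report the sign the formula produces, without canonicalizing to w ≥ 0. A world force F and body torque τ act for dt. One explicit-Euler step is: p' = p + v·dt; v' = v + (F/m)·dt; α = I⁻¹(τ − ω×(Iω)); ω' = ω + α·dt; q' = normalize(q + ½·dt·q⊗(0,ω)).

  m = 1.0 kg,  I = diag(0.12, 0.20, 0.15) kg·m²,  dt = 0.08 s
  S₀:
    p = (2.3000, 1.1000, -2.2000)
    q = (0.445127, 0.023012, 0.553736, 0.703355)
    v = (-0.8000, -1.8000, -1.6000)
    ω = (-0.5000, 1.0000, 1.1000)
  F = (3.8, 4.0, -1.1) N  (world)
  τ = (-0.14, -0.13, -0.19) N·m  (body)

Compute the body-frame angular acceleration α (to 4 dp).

gyro term ω×Iω = (-0.0550, 0.0165, -0.0400)
α = I⁻¹(τ − ω×Iω) = (-0.7083, -0.7325, -1.0000)

α = (-0.7083, -0.7325, -1.0000)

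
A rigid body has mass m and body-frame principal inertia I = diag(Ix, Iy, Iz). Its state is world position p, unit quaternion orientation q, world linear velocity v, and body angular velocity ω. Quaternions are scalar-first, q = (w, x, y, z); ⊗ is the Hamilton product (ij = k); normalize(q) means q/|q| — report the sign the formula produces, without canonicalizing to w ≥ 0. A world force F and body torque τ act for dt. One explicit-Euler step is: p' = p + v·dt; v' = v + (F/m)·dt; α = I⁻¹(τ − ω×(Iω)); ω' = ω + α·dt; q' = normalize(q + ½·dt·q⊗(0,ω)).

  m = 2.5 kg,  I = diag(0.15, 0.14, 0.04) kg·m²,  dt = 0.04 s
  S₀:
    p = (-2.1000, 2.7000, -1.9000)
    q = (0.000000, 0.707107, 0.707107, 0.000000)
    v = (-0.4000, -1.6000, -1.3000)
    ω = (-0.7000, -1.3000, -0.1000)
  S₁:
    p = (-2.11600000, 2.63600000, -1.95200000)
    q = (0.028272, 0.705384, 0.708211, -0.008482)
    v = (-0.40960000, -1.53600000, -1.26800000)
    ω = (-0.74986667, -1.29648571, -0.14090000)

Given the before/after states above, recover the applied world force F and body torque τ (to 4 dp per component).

rate change Δω = (-0.04986667, 0.00351429, -0.04090000)
applied torque τ = (-0.2000, 0.0200, -0.0500)
v₁ − v₀ = (-0.00960000, 0.06400000, 0.03200000)
m·(v₁−v₀)/dt = (-0.6000, 4.0000, 2.0000)

F = (-0.6000, 4.0000, 2.0000)
τ = (-0.2000, 0.0200, -0.0500)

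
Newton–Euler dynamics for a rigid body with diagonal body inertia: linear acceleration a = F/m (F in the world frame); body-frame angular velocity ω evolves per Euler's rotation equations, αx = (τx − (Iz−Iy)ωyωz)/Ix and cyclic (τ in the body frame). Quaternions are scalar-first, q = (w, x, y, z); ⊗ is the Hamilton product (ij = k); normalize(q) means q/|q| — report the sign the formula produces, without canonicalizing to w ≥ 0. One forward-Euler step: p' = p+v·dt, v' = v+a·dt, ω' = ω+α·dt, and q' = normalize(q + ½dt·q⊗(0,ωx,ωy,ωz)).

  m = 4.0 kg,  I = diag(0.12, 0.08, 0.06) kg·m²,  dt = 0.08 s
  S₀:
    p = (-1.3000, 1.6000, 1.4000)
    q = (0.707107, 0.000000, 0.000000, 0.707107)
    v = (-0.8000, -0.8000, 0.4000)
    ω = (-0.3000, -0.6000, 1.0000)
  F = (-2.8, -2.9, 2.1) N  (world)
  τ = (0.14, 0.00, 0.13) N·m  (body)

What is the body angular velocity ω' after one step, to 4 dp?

ω' = (-0.2147, -0.5820, 1.1829)

ω×(Iω) gyroscopic = (0.0120, -0.0180, -0.0072)
(τ − ω×Iω)/I = (1.0667, 0.2250, 2.2867)
ω' = ω + α·dt = (-0.2147, -0.5820, 1.1829)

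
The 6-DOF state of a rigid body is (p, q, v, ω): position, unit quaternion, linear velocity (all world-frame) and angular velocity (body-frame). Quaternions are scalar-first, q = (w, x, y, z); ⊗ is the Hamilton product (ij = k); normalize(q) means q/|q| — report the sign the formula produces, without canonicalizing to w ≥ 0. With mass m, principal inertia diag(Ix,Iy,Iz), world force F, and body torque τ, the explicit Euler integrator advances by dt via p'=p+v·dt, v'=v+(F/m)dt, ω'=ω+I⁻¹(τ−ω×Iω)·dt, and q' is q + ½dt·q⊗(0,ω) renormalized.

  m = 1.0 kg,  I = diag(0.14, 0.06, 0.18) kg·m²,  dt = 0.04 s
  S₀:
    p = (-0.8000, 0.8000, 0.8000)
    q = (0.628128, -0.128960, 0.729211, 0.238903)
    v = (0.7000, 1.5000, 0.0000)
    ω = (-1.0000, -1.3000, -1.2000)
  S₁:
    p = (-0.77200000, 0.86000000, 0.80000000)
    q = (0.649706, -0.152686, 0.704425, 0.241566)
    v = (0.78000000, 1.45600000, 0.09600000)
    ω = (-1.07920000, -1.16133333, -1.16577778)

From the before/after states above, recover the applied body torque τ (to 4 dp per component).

τ = (-0.0900, 0.1600, 0.0500)

rate change Δω = (-0.07920000, 0.13866667, 0.03422222)
ω₀×(Iω₀) = (0.1872, -0.0480, -0.1040)
τ = I·(Δω/dt) + ω₀×(Iω₀) = (-0.0900, 0.1600, 0.0500)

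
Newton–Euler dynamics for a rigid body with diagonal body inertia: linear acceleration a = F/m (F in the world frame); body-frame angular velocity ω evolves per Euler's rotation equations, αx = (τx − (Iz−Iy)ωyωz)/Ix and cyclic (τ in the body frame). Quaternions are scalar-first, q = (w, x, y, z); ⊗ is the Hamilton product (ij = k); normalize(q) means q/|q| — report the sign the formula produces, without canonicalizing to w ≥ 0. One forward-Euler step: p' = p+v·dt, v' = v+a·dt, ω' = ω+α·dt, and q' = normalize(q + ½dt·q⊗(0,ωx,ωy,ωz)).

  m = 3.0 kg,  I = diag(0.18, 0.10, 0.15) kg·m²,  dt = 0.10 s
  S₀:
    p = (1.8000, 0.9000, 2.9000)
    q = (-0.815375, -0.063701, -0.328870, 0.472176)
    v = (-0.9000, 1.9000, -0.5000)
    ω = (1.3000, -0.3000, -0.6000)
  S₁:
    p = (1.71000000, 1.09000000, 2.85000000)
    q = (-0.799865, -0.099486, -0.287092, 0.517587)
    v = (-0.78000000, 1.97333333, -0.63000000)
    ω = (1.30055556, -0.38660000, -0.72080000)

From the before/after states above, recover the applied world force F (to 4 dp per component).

v₁ − v₀ = (0.12000000, 0.07333333, -0.13000000)
F = m·Δv/dt = (3.6000, 2.2000, -3.9000)

F = (3.6000, 2.2000, -3.9000)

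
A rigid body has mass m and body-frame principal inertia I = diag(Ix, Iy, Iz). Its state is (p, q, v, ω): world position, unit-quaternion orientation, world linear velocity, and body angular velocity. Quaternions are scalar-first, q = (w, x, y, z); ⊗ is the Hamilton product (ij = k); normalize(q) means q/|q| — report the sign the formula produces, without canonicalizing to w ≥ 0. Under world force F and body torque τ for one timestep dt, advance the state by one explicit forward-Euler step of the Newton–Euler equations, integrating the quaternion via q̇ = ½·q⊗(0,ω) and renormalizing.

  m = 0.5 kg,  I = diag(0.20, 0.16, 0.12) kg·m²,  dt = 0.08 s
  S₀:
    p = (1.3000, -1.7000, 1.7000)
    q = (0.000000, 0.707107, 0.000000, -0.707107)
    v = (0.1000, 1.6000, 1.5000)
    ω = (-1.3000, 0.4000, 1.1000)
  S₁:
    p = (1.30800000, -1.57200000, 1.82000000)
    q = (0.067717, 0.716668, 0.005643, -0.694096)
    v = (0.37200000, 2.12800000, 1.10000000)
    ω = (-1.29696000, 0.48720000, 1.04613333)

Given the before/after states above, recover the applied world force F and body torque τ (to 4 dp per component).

Δω = ω₁−ω₀ = (0.00304000, 0.08720000, -0.05386667)
I·α + gyro = (-0.0100, 0.0600, -0.0600)
velocity change Δv = (0.27200000, 0.52800000, -0.40000000)
m·(v₁−v₀)/dt = (1.7000, 3.3000, -2.5000)

F = (1.7000, 3.3000, -2.5000)
τ = (-0.0100, 0.0600, -0.0600)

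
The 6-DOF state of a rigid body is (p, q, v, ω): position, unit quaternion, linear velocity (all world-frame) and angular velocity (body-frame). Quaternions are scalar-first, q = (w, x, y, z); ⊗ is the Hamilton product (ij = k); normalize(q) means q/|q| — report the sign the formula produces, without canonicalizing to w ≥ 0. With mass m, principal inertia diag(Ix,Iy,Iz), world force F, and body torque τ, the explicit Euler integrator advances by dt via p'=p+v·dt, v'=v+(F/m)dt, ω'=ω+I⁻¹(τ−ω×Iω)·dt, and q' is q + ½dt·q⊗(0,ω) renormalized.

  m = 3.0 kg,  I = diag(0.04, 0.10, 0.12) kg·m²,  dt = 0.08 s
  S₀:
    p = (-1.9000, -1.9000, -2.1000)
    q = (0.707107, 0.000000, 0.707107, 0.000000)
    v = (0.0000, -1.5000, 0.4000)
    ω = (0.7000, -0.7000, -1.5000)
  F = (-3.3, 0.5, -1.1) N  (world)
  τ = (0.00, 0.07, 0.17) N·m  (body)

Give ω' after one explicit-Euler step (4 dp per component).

ω' = (0.6580, -0.7112, -1.3671)

gyro term ω×Iω = (0.0210, 0.0840, -0.0294)
α = I⁻¹(τ − ω×Iω) = (-0.5250, -0.1400, 1.6617)
new body rate ω' = (0.6580, -0.7112, -1.3671)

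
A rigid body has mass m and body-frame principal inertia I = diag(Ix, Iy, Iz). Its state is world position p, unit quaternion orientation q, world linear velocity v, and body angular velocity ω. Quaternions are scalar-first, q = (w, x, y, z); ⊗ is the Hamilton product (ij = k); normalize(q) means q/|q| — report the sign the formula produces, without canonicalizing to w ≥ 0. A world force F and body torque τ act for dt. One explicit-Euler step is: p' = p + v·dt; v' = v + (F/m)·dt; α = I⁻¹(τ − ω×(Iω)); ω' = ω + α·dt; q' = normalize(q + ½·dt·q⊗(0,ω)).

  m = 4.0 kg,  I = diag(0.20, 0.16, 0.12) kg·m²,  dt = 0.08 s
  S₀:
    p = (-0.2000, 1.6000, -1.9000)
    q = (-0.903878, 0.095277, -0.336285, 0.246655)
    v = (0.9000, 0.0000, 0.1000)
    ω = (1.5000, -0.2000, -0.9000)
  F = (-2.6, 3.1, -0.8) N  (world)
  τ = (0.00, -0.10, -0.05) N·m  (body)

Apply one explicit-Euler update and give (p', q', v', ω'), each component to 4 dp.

p' = (-0.1280, 1.6000, -1.8920)
q' = (-0.9012, 0.0550, -0.3101, 0.2979)
v' = (0.8480, 0.0620, 0.0840)
ω' = (1.5029, -0.1960, -0.9413)

ω×(Iω) gyroscopic = (-0.0072, -0.1080, 0.0120)
(τ − ω×Iω)/I = (0.0360, 0.0500, -0.5167)
ω' = ω + α·dt = (1.5029, -0.1960, -0.9413)
2q̇ = q⊗(0,ω) = (0.0118170, -1.0038295, 0.6365074, 1.2988623)
q' = normalize(q + ½dt·q⊗(0,ω)) = (-0.9012, 0.0550, -0.3101, 0.2979)
a = F/m = (-0.6500, 0.7750, -0.2000)
p' = p + v·dt = (-0.1280, 1.6000, -1.8920)
v' = v + a·dt = (0.8480, 0.0620, 0.0840)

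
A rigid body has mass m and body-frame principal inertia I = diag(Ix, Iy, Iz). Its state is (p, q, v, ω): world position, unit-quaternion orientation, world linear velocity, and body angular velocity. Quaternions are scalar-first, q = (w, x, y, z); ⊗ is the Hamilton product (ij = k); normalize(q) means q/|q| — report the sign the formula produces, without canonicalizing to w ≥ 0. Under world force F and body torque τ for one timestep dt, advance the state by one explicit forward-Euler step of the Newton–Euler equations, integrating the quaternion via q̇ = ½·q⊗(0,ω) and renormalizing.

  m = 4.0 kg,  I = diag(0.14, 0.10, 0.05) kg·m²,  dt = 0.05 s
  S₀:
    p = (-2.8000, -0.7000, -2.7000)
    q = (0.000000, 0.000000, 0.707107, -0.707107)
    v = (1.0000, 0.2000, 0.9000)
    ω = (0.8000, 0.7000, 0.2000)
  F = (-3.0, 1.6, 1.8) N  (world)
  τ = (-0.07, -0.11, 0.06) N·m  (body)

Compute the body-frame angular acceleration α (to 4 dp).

precession coupling ω×(Iω) = (-0.0070, 0.0144, -0.0224)
(τ − ω×Iω)/I = (-0.4500, -1.2440, 1.6480)

α = (-0.4500, -1.2440, 1.6480)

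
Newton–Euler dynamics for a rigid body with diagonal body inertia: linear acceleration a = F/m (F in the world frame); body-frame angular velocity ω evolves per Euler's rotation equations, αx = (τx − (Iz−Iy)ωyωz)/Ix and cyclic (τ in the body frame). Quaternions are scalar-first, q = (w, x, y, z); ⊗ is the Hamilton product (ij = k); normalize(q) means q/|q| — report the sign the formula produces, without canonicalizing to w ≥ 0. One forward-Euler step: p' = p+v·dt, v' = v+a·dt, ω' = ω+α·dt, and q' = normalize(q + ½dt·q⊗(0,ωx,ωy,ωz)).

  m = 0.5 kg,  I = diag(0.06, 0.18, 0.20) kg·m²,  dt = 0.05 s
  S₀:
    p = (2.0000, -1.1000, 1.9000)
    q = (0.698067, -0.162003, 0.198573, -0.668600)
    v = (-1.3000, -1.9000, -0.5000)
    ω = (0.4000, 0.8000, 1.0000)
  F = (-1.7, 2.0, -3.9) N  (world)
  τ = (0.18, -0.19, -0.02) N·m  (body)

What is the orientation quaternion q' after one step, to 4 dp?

2q̇ = q⊗(0,ω) = (0.5745428, 1.0126798, 0.4530166, 0.4890354)
q' = normalize(q + ½dt·q⊗(0,ω)) = (0.7120, -0.1366, 0.2098, -0.6560)

q' = (0.7120, -0.1366, 0.2098, -0.6560)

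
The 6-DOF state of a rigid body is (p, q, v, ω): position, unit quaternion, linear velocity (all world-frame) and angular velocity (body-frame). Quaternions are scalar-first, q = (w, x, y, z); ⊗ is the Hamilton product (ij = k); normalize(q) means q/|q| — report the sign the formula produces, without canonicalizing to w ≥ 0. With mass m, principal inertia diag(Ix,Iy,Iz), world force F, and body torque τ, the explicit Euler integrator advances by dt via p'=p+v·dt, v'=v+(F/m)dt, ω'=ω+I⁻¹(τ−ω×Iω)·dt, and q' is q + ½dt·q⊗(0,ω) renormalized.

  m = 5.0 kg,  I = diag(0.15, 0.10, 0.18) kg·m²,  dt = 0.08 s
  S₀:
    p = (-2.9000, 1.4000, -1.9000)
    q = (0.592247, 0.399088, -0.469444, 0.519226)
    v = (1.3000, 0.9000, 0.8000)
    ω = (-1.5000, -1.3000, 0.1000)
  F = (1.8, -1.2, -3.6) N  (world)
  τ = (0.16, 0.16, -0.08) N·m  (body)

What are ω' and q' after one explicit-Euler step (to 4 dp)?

ω' = (-1.4091, -1.1756, 0.1078)
q' = (0.5878, 0.3875, -0.5313, 0.4712)

ω×(Iω) gyroscopic = (-0.0104, 0.0045, -0.0975)
α = I⁻¹(τ − ω×Iω) = (1.1360, 1.5550, 0.0972)
ω + α·dt = (-1.4091, -1.1756, 0.1078)
Hamilton product q⊗(0,ω) = (-0.0635678, -0.2603211, -1.5886689, -1.1637557)
updated quaternion q' = (0.5878, 0.3875, -0.5313, 0.4712)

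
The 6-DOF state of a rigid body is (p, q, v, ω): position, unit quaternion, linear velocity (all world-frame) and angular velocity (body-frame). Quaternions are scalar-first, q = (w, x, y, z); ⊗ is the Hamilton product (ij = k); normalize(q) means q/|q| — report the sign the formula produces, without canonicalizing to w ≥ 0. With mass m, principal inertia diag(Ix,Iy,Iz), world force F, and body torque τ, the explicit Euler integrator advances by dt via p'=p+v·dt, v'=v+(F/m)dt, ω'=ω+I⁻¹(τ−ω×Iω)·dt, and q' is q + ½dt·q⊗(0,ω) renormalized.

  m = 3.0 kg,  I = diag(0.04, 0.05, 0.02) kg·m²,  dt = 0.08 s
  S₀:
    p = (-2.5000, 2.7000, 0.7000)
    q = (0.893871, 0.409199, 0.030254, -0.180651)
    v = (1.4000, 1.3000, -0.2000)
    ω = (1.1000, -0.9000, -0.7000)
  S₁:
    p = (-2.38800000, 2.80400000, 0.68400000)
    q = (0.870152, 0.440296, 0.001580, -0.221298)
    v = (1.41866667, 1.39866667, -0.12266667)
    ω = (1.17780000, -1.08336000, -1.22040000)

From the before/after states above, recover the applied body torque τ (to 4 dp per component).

Δω = ω₁−ω₀ = (0.07780000, -0.18336000, -0.52040000)
τ = I·(Δω/dt) + ω₀×(Iω₀) = (0.0200, -0.1300, -0.1400)

τ = (0.0200, -0.1300, -0.1400)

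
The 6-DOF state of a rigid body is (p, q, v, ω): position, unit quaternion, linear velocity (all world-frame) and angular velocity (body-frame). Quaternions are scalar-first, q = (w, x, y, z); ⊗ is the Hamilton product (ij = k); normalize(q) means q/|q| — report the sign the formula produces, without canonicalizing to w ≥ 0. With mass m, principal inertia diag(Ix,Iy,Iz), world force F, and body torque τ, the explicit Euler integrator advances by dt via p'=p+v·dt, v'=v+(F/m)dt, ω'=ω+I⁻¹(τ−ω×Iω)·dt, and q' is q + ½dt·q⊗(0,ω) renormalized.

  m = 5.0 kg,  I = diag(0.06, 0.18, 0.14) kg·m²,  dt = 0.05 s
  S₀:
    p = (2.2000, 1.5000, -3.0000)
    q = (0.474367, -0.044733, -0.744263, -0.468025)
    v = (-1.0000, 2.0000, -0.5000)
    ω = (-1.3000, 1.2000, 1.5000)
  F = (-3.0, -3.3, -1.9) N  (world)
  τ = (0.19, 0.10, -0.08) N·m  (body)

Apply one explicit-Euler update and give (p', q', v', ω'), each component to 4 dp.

p' = (2.1500, 1.6000, -3.0250)
q' = (0.5119, -0.0739, -0.7119, -0.4750)
v' = (-1.0300, 1.9670, -0.5190)
ω' = (-1.0817, 1.1844, 1.5383)

new position p' = (2.1500, 1.6000, -3.0250)
v + (F/m)dt = (-1.0300, 1.9670, -0.5190)
gyro term ω×Iω = (-0.0720, 0.1560, -0.1872)
angular accel α = (4.3667, -0.3111, 0.7657)
ω + α·dt = (-1.0817, 1.1844, 1.5383)
q⊗(0,ω) = (1.5370002, -1.1714416, 1.2447724, -0.3096710)
updated quaternion q' = (0.5119, -0.0739, -0.7119, -0.4750)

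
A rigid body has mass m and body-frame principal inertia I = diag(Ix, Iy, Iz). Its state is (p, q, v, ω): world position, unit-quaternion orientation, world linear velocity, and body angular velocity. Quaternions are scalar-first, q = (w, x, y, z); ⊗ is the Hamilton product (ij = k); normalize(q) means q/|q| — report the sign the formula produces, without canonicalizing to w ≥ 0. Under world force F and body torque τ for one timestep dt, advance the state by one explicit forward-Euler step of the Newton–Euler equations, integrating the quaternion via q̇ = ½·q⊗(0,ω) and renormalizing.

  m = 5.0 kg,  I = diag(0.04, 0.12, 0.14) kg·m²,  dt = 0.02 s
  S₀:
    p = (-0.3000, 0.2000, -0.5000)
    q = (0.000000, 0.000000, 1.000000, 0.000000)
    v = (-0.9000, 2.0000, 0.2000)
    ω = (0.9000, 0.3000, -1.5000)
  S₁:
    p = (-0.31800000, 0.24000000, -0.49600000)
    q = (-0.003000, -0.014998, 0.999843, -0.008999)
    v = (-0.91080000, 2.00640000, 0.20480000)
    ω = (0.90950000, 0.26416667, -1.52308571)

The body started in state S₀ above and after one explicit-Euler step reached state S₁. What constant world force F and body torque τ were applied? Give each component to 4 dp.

F = (-2.7000, 1.6000, 1.2000)
τ = (0.0100, -0.0800, -0.1400)

Δv = v₁−v₀ = (-0.01080000, 0.00640000, 0.00480000)
F = m·Δv/dt = (-2.7000, 1.6000, 1.2000)
Δω = ω₁−ω₀ = (0.00950000, -0.03583333, -0.02308571)
applied torque τ = (0.0100, -0.0800, -0.1400)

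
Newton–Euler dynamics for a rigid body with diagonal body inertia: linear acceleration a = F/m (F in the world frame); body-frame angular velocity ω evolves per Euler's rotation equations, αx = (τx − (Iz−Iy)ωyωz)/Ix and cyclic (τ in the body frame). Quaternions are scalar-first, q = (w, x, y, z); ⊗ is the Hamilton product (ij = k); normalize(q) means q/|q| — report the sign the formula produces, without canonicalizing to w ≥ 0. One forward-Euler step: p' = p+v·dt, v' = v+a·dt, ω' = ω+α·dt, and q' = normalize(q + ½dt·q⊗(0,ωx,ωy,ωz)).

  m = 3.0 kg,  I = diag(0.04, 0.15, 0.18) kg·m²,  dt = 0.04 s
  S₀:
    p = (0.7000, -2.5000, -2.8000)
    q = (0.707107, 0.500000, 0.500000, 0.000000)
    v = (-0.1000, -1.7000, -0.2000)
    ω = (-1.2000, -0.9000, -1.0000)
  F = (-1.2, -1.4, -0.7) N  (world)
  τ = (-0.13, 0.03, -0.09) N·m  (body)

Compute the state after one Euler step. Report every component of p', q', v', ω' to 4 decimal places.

p' = (0.6960, -2.5680, -2.8080)
q' = (0.7276, 0.4727, 0.4969, -0.0111)
v' = (-0.1160, -1.7187, -0.2093)
ω' = (-1.3570, -0.8472, -1.0464)

p + v·dt = (0.6960, -2.5680, -2.8080)
new velocity v' = (-0.1160, -1.7187, -0.2093)
ω×(Iω) gyroscopic = (0.0270, -0.1680, 0.1188)
(τ − ω×Iω)/I = (-3.9250, 1.3200, -1.1600)
new body rate ω' = (-1.3570, -0.8472, -1.0464)
q⊗(0,ω) = (1.0500000, -1.3485284, -0.1363963, -0.5571070)
q + ½dt·q⊗(0,ω), renormalized = (0.7276, 0.4727, 0.4969, -0.0111)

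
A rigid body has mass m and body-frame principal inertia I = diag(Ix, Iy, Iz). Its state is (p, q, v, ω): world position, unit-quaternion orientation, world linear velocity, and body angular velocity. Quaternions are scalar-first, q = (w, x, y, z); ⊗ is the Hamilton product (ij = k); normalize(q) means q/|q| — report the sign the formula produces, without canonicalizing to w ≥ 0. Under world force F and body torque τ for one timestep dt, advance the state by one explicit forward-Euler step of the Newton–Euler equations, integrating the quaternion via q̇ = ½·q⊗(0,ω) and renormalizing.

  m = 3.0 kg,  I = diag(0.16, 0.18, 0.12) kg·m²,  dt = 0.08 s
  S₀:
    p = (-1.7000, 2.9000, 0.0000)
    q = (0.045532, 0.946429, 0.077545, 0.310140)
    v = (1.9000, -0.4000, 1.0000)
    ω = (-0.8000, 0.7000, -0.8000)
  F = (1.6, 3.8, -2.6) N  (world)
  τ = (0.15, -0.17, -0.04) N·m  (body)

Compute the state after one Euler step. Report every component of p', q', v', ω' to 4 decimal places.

p' = (-1.5480, 2.8680, 0.0800)
q' = (0.0835, 0.9325, 0.0990, 0.3372)
v' = (1.9427, -0.2987, 0.9307)
ω' = (-0.7418, 0.6131, -0.8192)

α = I⁻¹(τ − ω×Iω) = (0.7275, -1.0867, -0.2400)
ω + α·dt = (-0.7418, 0.6131, -0.8192)
Hamilton product q⊗(0,ω) = (0.9509737, -0.3155596, 0.5409036, 0.6881107)
q + ½dt·q⊗(0,ω), renormalized = (0.0835, 0.9325, 0.0990, 0.3372)
a = F/m = (0.5333, 1.2667, -0.8667)
p + v·dt = (-1.5480, 2.8680, 0.0800)
new velocity v' = (1.9427, -0.2987, 0.9307)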